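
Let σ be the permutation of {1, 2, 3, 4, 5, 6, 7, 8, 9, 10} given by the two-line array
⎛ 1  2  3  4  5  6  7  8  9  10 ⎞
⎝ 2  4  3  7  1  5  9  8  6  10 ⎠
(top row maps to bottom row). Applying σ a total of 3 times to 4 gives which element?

6

Tracing 4 → 7 → … returns to 4 after 7 steps, so 4 lies in a 7-cycle (1, 2, 4, 7, 9, 6, 5).
Stepping 3 places around the cycle: 4 → 7 → 9 → 6.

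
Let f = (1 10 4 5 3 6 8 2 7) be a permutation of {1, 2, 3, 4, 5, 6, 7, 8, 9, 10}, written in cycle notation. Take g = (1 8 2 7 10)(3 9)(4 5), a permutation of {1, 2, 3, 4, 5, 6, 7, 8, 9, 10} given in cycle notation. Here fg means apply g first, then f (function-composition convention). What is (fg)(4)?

3

g(4) = 5, then f(5) = 3; composing gives (fg)(4) = 3.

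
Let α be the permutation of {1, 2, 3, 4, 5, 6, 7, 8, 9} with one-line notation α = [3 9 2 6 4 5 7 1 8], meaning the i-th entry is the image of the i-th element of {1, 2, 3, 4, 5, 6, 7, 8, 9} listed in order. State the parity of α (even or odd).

In disjoint-cycle form the cycle lengths are 5, 3, 1.
A cycle of length ℓ contributes ℓ−1 transpositions, so α is a product of 4 + 2 = 6 transpositions — even.

even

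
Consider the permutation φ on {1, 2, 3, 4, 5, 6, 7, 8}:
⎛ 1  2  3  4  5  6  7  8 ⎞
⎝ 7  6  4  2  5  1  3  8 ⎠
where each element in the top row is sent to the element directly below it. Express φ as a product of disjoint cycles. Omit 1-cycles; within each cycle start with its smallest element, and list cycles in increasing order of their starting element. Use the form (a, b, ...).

(1, 7, 3, 4, 2, 6)

Iterating φ from 1 gives 1 → 7 → 3 → 4 → 2 → 6 → 1; that is the 6-cycle (1, 7, 3, 4, 2, 6).
Continuing from each remaining unvisited element yields (1, 7, 3, 4, 2, 6).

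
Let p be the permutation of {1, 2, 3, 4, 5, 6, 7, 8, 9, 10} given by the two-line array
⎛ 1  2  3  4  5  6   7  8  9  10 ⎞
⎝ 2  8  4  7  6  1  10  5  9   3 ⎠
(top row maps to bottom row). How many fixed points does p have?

The fixed points (elements with p(x) = x) are {9}, so there is 1.

1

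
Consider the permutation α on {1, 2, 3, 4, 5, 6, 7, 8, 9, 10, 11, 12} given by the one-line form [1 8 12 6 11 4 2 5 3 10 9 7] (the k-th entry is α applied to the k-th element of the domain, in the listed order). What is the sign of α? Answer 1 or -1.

1

In disjoint-cycle form the cycle lengths are 8, 2, 1, 1.
A cycle of length ℓ contributes ℓ−1 transpositions, so α is a product of 7 + 1 = 8 transpositions — even.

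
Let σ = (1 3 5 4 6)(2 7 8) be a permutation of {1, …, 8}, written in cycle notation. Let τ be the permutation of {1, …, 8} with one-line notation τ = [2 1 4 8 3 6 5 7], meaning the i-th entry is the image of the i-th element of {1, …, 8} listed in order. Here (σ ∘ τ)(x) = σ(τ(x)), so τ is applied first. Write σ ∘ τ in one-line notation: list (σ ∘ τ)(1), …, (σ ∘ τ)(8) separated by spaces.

7 3 6 2 5 1 4 8

For each element, apply τ then σ: 1 → 2 → 7; 2 → 1 → 3; 3 → 4 → 6; 4 → 8 → 2; 5 → 3 → 5; 6 → 6 → 1; 7 → 5 → 4; 8 → 7 → 8.
Collecting the images, σ ∘ τ = [7 3 6 2 5 1 4 8].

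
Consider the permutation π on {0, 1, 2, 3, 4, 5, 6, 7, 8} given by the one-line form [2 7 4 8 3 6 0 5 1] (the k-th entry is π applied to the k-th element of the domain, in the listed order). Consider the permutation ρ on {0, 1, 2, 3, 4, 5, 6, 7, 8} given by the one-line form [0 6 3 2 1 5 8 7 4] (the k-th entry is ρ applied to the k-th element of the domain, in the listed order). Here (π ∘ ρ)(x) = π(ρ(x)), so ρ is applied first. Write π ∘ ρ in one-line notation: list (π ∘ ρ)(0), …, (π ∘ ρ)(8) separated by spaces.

(π ∘ ρ)(x) = π(ρ(x)). Computing each image: π(ρ(0)) = π(0) = 2, π(ρ(1)) = π(6) = 0, π(ρ(2)) = π(3) = 8, π(ρ(3)) = π(2) = 4, π(ρ(4)) = π(1) = 7, π(ρ(5)) = π(5) = 6, π(ρ(6)) = π(8) = 1, π(ρ(7)) = π(7) = 5, π(ρ(8)) = π(4) = 3.
Hence π ∘ ρ = [2 0 8 4 7 6 1 5 3].

2 0 8 4 7 6 1 5 3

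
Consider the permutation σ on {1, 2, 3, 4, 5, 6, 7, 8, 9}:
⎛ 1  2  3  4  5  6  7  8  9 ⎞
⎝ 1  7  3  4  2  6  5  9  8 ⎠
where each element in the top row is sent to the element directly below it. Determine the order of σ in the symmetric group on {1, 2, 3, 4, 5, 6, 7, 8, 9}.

Writing σ as disjoint cycles, the cycle lengths are 3, 2, 1, 1, 1, 1.
The order of σ is the least common multiple of its cycle lengths: lcm(3, 2) = 6.

6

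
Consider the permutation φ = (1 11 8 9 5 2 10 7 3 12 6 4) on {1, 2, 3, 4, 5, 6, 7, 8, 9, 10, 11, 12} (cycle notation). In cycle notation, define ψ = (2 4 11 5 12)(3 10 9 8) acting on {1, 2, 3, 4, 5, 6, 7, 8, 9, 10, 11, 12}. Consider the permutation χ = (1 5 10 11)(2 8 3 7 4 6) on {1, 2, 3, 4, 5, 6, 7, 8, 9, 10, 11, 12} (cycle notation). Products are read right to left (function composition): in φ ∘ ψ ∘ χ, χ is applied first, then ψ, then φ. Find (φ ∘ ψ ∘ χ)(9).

9

Chase 9: χ(9) = 9; ψ(9) = 8; φ(8) = 9. Hence (φ ∘ ψ ∘ χ)(9) = 9.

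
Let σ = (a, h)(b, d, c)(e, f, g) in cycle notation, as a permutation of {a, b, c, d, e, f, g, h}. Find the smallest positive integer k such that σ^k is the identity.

6

The cycle type of σ is (3, 3, 2).
The order of σ is the least common multiple of its cycle lengths: lcm(3, 3, 2) = 6.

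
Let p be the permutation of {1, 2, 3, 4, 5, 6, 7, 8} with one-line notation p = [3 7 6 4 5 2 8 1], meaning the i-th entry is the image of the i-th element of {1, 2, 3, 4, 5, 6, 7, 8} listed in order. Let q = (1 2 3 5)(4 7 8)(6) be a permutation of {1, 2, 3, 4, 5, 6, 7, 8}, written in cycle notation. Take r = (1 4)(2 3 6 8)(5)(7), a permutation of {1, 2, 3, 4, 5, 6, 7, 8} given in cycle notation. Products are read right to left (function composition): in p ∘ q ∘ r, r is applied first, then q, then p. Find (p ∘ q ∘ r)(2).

Chase 2: r(2) = 3; q(3) = 5; p(5) = 5. Hence (p ∘ q ∘ r)(2) = 5.

5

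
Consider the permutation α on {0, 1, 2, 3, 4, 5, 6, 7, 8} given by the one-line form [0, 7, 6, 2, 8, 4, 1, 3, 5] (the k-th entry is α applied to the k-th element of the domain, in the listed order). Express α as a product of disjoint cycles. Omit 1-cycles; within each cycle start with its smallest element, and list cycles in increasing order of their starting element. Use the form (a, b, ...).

Start at 1 and follow images: 1 → 7 → 3 → 2 → 6 → 1, giving the cycle (1, 7, 3, 2, 6).
Repeating from the next unused element and collecting all non-trivial cycles gives (1, 7, 3, 2, 6)(4, 8, 5).

(1, 7, 3, 2, 6)(4, 8, 5)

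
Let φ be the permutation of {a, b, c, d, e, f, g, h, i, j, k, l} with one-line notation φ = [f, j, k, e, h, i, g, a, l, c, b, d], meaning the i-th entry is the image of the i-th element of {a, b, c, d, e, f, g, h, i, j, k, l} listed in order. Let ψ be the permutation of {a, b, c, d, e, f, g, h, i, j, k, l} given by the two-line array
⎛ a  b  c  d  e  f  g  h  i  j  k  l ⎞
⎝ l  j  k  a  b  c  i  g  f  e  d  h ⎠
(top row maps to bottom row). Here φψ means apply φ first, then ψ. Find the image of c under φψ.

First apply φ: φ(c) = k, then ψ(k) = d. Thus (φψ)(c) = d.

d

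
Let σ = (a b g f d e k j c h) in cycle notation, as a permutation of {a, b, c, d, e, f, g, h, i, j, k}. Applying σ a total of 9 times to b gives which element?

a

b lies in the 10-cycle (a b g f d e k j c h).
Stepping 9 places around the cycle: b → g → f → d → e → k → j → c → h → a.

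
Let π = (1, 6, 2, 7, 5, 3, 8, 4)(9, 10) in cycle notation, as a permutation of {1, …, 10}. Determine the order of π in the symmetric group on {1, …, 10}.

8

The cycle type of π is (8, 2).
The order is lcm(8, 2) = 8.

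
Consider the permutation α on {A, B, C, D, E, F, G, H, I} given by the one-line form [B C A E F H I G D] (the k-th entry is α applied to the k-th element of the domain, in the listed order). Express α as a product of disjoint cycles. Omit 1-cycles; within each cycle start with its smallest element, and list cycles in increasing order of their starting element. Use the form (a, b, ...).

(A, B, C)(D, E, F, H, G, I)

From A: A → B → C → A, closing the cycle (A, B, C).
Continuing from each remaining unvisited element yields (A, B, C)(D, E, F, H, G, I).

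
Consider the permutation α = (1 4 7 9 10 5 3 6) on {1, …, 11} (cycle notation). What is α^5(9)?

1

9 lies in the 8-cycle (1 4 7 9 10 5 3 6).
Stepping 5 places around the cycle: 9 → 10 → 5 → 3 → 6 → 1.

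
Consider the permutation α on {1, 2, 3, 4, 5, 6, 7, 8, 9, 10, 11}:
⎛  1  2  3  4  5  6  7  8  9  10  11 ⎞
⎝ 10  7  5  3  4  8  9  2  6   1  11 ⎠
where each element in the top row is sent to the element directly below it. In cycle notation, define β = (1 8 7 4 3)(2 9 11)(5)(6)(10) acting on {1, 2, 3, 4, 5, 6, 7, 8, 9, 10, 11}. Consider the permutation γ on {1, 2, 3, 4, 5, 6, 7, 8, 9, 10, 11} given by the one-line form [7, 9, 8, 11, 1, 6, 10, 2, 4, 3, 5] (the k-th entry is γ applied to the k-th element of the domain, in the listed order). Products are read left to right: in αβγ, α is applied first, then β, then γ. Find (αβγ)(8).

4

(αβγ)(8) = γ(β(α(8))). α(8) = 2, then β(2) = 9, then γ(9) = 4, so the result is 4.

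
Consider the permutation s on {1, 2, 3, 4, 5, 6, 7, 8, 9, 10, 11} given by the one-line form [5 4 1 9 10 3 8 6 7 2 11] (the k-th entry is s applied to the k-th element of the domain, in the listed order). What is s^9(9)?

4

Tracing 9 → 7 → … returns to 9 after 10 steps, so 9 lies in a 10-cycle (1, 5, 10, 2, 4, 9, 7, 8, 6, 3).
Advancing 9 steps from 9: 9 → 7 → 8 → 6 → 3 → 1 → 5 → 10 → 2 → 4.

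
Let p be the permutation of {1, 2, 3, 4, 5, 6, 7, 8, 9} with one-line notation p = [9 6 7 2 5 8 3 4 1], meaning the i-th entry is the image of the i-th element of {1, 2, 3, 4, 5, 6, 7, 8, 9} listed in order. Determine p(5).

5 is element number 5 of the domain, and entry number 5 of the one-line form is 5, so p(5) = 5.

5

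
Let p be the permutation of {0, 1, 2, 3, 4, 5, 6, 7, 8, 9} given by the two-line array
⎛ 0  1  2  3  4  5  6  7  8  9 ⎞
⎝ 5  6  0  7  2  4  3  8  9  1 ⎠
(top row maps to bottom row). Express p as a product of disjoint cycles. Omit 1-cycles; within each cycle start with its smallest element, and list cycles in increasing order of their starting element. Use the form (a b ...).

(0 5 4 2)(1 6 3 7 8 9)

Iterating p from 0 gives 0 → 5 → 4 → 2 → 0; that is the 4-cycle (0 5 4 2).
Repeating from the next unused element and collecting all non-trivial cycles gives (0 5 4 2)(1 6 3 7 8 9).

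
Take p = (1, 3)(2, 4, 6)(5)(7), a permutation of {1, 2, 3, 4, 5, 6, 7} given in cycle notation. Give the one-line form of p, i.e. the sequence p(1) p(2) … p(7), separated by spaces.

3 4 1 6 5 2 7

Reading each image from the cycles: 1→3, 2→4, 3→1, 4→6, 5→5, 6→2, 7→7.
Listing these in domain order gives 3 4 1 6 5 2 7.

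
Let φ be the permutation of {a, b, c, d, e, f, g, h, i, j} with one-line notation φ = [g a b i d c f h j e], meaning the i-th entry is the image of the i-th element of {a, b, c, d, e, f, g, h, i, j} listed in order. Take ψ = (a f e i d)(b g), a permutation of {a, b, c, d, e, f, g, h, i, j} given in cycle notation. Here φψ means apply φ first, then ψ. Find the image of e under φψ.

First apply φ: φ(e) = d, then ψ(d) = a. Thus (φψ)(e) = a.

a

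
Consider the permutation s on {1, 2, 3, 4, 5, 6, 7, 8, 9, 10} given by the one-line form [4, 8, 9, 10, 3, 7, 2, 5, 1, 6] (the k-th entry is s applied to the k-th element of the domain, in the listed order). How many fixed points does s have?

0

No element satisfies s(x) = x, so there are 0 fixed points.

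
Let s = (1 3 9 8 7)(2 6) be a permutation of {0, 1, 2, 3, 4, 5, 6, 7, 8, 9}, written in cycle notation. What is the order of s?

The cycle type of s is (5, 2, 1, 1, 1).
The order is lcm(5, 2) = 10.

10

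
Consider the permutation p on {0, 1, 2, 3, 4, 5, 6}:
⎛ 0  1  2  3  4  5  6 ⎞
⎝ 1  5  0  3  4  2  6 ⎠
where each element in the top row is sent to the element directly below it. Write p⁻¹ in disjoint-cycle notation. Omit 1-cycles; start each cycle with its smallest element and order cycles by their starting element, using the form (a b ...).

(0 2 5 1)

First write p in disjoint cycles: (0 1 5 2).
The inverse reverses every cycle; in canonical form, p⁻¹ = (0 2 5 1).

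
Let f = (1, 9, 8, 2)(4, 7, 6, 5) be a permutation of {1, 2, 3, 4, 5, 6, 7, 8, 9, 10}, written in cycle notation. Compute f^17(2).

1

2 lies in the 4-cycle (1, 9, 8, 2).
Powers repeat with period 4 on this cycle, and 17 mod 4 = 1, so f^17(2) = f^1(2).
Stepping 1 place around the cycle: 2 → 1.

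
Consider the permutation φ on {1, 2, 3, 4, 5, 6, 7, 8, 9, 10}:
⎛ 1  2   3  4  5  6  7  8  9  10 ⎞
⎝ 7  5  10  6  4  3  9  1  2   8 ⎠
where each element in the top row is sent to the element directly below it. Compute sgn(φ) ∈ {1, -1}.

In disjoint-cycle form the cycle lengths are 10.
A cycle is odd iff its length is even; φ has 1 even-length cycle, so sgn(φ) = (−1)^1 and φ is odd.

-1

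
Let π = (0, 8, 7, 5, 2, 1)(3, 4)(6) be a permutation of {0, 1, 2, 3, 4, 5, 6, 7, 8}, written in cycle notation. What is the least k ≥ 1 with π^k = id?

6

The disjoint cycles have lengths 6, 2, 1.
Since disjoint cycles commute, ord(π) = lcm(6, 2) = 6.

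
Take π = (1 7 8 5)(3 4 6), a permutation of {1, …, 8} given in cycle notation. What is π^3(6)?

6 lies in the 3-cycle (3 4 6).
On a 3-cycle, π^3 is the identity, so π^3 = π^0 there (3 ≡ 0 mod 3).
So π^3(6) = 6.

6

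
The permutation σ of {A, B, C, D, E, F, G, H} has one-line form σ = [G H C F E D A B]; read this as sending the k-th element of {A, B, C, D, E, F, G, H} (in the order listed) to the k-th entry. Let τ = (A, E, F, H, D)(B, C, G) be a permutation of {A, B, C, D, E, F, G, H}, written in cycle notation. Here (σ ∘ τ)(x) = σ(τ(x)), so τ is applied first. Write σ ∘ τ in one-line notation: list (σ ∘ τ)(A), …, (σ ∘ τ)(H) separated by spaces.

(σ ∘ τ)(x) = σ(τ(x)). Computing each image: σ(τ(A)) = σ(E) = E, σ(τ(B)) = σ(C) = C, σ(τ(C)) = σ(G) = A, σ(τ(D)) = σ(A) = G, σ(τ(E)) = σ(F) = D, σ(τ(F)) = σ(H) = B, σ(τ(G)) = σ(B) = H, σ(τ(H)) = σ(D) = F.
Hence σ ∘ τ = [E C A G D B H F].

E C A G D B H F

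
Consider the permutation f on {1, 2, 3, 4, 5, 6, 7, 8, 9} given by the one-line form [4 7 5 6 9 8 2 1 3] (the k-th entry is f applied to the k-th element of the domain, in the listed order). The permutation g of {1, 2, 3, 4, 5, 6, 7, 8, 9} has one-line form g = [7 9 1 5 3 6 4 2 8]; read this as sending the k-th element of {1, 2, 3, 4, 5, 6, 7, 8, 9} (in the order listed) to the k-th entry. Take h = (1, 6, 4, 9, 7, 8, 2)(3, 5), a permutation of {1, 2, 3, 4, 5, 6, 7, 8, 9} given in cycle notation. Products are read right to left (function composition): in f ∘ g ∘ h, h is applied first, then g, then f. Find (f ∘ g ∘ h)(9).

6

Chase 9: h(9) = 7; g(7) = 4; f(4) = 6. Hence (f ∘ g ∘ h)(9) = 6.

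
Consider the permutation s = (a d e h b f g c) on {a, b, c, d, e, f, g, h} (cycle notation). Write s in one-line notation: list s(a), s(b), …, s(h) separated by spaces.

Each element maps to the next entry in its cycle (wrapping to the front): a→d, b→f, c→a, d→e, e→h, f→g, g→c, h→b.
Listing these in domain order gives d f a e h g c b.

d f a e h g c b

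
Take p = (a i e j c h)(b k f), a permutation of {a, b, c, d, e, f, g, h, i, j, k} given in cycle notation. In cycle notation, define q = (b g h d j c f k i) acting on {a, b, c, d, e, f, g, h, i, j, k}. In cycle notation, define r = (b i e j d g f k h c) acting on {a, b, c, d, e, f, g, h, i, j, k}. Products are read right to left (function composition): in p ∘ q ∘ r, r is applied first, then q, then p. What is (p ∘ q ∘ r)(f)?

e

(p ∘ q ∘ r)(f) = p(q(r(f))). r(f) = k, then q(k) = i, then p(i) = e, so the result is e.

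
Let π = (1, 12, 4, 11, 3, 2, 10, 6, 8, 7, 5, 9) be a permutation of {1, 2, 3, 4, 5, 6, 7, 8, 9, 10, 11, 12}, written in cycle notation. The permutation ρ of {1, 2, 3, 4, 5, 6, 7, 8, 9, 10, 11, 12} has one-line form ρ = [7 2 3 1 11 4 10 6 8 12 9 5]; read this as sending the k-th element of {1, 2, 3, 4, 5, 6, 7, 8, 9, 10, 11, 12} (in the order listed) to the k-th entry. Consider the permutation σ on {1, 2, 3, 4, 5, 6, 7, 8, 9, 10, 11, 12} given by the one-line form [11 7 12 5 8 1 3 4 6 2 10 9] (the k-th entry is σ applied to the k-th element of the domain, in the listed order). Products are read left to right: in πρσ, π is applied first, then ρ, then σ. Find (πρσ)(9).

Apply the permutations in order: π(9) = 1, then ρ(1) = 7, then σ(7) = 3. So (πρσ)(9) = 3.

3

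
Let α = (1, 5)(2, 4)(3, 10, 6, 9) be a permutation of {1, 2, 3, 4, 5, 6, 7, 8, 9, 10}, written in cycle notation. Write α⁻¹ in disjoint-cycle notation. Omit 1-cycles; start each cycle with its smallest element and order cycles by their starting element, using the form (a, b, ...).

If α sends a → b within a cycle, α⁻¹ sends b → a; equivalently, reverse each cycle.
After reversing and putting each cycle's least element first, α⁻¹ = (1, 5)(2, 4)(3, 9, 6, 10).

(1, 5)(2, 4)(3, 9, 6, 10)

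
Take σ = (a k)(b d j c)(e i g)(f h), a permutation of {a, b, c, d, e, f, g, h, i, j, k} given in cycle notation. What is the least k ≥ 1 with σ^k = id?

The disjoint cycles have lengths 4, 3, 2, 2.
The order is lcm(4, 3, 2, 2) = 12.

12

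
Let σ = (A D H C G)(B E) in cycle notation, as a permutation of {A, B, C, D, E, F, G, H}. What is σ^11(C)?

G

C lies in the 5-cycle (A D H C G).
Powers repeat with period 5 on this cycle, and 11 mod 5 = 1, so σ^11(C) = σ^1(C).
Stepping 1 place around the cycle: C → G.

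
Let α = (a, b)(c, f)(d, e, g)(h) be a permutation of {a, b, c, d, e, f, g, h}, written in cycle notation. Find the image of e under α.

e appears in (d, e, g); the next entry (wrapping around) is g.

g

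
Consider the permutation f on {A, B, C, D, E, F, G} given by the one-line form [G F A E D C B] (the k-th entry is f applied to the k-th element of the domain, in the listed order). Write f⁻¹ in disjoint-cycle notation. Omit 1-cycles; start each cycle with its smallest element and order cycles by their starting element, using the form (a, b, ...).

The cycle decomposition of f is (A, G, B, F, C)(D, E).
Reversing each cycle (and rotating so the smallest element leads) gives f⁻¹ = (A, C, F, B, G)(D, E).

(A, C, F, B, G)(D, E)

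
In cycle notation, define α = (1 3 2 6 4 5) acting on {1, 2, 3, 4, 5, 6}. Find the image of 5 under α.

1

Within (1 3 2 6 4 5), 5 ↦ 1.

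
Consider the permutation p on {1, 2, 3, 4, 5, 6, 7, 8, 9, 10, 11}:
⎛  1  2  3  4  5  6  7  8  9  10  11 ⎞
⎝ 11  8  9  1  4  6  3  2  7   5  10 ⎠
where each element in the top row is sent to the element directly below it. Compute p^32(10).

Tracing 10 → 5 → … returns to 10 after 5 steps, so 10 lies in a 5-cycle (1, 11, 10, 5, 4).
Powers repeat with period 5 on this cycle, and 32 mod 5 = 2, so p^32(10) = p^2(10).
Advancing 2 steps from 10: 10 → 5 → 4.

4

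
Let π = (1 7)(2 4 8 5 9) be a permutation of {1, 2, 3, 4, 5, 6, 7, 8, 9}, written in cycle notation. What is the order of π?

The disjoint cycles have lengths 5, 2, 1, 1.
Since disjoint cycles commute, ord(π) = lcm(5, 2) = 10.

10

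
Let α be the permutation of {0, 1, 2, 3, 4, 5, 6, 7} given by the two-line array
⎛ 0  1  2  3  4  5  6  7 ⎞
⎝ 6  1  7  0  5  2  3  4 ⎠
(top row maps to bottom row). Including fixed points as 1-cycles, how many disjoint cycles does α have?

3

The cycle decomposition is (0 6 3)(1)(2 7 4 5), which has 3 cycles (counting 1-cycles).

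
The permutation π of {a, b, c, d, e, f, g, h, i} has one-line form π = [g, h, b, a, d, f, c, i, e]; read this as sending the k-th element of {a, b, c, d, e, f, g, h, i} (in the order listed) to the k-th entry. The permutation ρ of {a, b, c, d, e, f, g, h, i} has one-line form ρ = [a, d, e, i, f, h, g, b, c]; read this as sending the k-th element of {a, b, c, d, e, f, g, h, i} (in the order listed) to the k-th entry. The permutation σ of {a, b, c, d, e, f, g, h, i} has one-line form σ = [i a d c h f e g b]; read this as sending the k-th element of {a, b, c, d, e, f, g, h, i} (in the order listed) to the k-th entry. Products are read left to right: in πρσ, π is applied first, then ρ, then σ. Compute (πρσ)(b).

Chase b: π(b) = h; ρ(h) = b; σ(b) = a. Hence (πρσ)(b) = a.

a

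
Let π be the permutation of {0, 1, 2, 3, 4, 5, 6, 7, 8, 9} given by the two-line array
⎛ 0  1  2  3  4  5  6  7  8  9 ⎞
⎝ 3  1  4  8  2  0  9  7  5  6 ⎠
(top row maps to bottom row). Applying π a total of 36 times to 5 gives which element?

5

Tracing 5 → 0 → … returns to 5 after 4 steps, so 5 lies in a 4-cycle (0, 3, 8, 5).
Since the cycle has length 4, π^36 acts on it the same as π^0 (36 mod 4 = 0).
So π^36(5) = 5.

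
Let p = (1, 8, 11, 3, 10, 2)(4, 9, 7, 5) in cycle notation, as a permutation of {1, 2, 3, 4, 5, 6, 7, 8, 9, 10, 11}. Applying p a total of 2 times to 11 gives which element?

11 lies in the 6-cycle (1, 8, 11, 3, 10, 2).
Stepping 2 places around the cycle: 11 → 3 → 10.

10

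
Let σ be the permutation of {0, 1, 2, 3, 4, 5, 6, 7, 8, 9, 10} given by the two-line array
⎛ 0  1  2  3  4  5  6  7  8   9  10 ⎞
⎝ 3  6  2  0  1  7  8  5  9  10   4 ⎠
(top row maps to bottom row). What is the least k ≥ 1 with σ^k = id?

Decomposing into disjoint cycles gives cycle lengths 6, 2, 2, 1.
Since disjoint cycles commute, ord(σ) = lcm(6, 2, 2) = 6.

6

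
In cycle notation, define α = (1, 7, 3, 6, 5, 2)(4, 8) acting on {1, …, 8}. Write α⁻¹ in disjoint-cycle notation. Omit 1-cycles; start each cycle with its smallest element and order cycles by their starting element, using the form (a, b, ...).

The inverse reverses each cycle.
After reversing and putting each cycle's least element first, α⁻¹ = (1, 2, 5, 6, 3, 7)(4, 8).

(1, 2, 5, 6, 3, 7)(4, 8)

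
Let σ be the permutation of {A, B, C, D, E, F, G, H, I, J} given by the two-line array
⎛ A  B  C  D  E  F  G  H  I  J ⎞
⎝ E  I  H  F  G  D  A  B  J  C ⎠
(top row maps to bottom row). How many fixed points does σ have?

No element satisfies σ(x) = x, so there are 0 fixed points.

0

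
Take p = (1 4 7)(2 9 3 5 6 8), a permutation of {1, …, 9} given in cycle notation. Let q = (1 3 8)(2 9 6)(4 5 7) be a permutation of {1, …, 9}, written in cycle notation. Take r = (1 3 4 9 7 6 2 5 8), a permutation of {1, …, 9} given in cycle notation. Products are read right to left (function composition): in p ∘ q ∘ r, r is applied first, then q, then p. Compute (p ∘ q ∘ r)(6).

Chase 6: r(6) = 2; q(2) = 9; p(9) = 3. Hence (p ∘ q ∘ r)(6) = 3.

3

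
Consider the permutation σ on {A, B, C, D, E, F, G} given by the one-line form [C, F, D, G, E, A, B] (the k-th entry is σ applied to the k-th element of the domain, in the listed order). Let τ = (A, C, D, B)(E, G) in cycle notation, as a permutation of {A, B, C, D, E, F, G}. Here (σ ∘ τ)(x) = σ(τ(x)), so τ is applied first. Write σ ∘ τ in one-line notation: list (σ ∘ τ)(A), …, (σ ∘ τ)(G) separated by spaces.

D C G F B A E

(σ ∘ τ)(x) = σ(τ(x)). Computing each image: σ(τ(A)) = σ(C) = D, σ(τ(B)) = σ(A) = C, σ(τ(C)) = σ(D) = G, σ(τ(D)) = σ(B) = F, σ(τ(E)) = σ(G) = B, σ(τ(F)) = σ(F) = A, σ(τ(G)) = σ(E) = E.
Hence σ ∘ τ = [D C G F B A E].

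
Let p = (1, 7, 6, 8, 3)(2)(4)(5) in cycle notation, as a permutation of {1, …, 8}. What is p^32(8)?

1

8 lies in the 5-cycle (1, 7, 6, 8, 3).
Powers repeat with period 5 on this cycle, and 32 mod 5 = 2, so p^32(8) = p^2(8).
Advancing 2 steps from 8: 8 → 3 → 1.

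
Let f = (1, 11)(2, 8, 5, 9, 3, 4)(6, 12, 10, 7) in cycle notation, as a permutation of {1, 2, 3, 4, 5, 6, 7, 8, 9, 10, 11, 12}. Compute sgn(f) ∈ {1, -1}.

-1

The cycle lengths are 6, 4, 2.
A cycle of length ℓ contributes ℓ−1 transpositions, so f is a product of 5 + 3 + 1 = 9 transpositions — odd.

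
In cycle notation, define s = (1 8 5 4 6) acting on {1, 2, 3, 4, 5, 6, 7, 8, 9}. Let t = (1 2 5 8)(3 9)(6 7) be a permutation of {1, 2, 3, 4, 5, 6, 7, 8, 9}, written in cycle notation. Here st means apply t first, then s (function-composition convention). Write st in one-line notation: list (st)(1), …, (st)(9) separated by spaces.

(st)(x) = s(t(x)). Computing each image: s(t(1)) = s(2) = 2, s(t(2)) = s(5) = 4, s(t(3)) = s(9) = 9, s(t(4)) = s(4) = 6, s(t(5)) = s(8) = 5, s(t(6)) = s(7) = 7, s(t(7)) = s(6) = 1, s(t(8)) = s(1) = 8, s(t(9)) = s(3) = 3.
Hence st = [2 4 9 6 5 7 1 8 3].

2 4 9 6 5 7 1 8 3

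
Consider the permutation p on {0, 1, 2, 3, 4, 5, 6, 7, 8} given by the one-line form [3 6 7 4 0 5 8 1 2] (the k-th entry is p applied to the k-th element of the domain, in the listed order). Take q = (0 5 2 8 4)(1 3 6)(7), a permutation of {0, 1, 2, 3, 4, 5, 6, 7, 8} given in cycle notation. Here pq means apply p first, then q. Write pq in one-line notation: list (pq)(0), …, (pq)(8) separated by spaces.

(pq)(x) = q(p(x)). Computing each image: q(p(0)) = q(3) = 6, q(p(1)) = q(6) = 1, q(p(2)) = q(7) = 7, q(p(3)) = q(4) = 0, q(p(4)) = q(0) = 5, q(p(5)) = q(5) = 2, q(p(6)) = q(8) = 4, q(p(7)) = q(1) = 3, q(p(8)) = q(2) = 8.
Hence pq = [6 1 7 0 5 2 4 3 8].

6 1 7 0 5 2 4 3 8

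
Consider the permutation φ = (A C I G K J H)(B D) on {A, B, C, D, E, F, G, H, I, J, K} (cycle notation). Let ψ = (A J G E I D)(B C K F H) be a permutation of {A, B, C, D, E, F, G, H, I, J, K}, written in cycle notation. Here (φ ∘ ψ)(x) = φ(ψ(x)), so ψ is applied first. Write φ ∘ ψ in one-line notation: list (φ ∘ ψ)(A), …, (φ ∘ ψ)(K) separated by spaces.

H I J C G A E D B K F

For each element, apply ψ then φ: A → J → H; B → C → I; C → K → J; D → A → C; E → I → G; F → H → A; G → E → E; H → B → D; I → D → B; J → G → K; K → F → F.
Collecting the images, φ ∘ ψ = [H I J C G A E D B K F].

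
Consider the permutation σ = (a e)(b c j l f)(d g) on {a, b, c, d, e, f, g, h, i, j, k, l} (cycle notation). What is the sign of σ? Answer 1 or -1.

The cycle lengths are 5, 2, 2, 1, 1, 1.
A cycle is odd iff its length is even; σ has 2 even-length cycles, so sgn(σ) = (−1)^2 and σ is even.

1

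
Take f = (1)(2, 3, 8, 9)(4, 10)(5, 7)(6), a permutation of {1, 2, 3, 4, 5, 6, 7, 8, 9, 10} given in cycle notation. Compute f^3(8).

3

8 lies in the 4-cycle (2, 3, 8, 9).
Advancing 3 steps from 8: 8 → 9 → 2 → 3.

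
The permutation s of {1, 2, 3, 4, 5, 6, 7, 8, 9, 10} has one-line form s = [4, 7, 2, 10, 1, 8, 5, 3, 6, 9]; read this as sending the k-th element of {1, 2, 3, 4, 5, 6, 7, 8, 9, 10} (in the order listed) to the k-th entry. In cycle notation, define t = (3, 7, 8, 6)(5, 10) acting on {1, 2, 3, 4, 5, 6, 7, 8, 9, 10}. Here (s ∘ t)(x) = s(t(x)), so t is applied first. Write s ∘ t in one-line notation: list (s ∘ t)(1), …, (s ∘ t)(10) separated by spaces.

(s ∘ t)(x) = s(t(x)). Computing each image: s(t(1)) = s(1) = 4, s(t(2)) = s(2) = 7, s(t(3)) = s(7) = 5, s(t(4)) = s(4) = 10, s(t(5)) = s(10) = 9, s(t(6)) = s(3) = 2, s(t(7)) = s(8) = 3, s(t(8)) = s(6) = 8, s(t(9)) = s(9) = 6, s(t(10)) = s(5) = 1.
Hence s ∘ t = [4 7 5 10 9 2 3 8 6 1].

4 7 5 10 9 2 3 8 6 1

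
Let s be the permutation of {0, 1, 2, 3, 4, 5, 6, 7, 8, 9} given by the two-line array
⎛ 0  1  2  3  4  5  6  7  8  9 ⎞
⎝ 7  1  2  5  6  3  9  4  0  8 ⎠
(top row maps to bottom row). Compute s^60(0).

Tracing 0 → 7 → … returns to 0 after 6 steps, so 0 lies in a 6-cycle (0, 7, 4, 6, 9, 8).
Powers repeat with period 6 on this cycle, and 60 mod 6 = 0, so s^60(0) = s^0(0).
So s^60(0) = 0.

0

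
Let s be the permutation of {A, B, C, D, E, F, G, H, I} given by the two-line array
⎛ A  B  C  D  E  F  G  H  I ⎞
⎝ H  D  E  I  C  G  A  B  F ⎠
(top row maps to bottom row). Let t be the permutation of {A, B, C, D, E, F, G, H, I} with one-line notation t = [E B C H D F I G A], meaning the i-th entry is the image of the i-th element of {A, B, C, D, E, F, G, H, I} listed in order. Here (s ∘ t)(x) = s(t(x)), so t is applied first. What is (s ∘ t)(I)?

H

(s ∘ t)(I) = s(t(I)). t(I) = A, then s(A) = H. So (s ∘ t)(I) = H.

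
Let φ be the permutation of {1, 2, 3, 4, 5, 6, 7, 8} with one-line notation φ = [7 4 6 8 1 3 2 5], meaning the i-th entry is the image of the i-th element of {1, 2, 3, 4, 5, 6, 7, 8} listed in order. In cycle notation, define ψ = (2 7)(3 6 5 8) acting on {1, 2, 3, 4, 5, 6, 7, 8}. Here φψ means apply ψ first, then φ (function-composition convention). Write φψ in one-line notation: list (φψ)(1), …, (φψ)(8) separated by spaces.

7 2 3 8 5 1 4 6

Chase each element through ψ then φ: 1 → 1 → 7; 2 → 7 → 2; 3 → 6 → 3; 4 → 4 → 8; 5 → 8 → 5; 6 → 5 → 1; 7 → 2 → 4; 8 → 3 → 6.
Collecting the images, φψ = [7 2 3 8 5 1 4 6].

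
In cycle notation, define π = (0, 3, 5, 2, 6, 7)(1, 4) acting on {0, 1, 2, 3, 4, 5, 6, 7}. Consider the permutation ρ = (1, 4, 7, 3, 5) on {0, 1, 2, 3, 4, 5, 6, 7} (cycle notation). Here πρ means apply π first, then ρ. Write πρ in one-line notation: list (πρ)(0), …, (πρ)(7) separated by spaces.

(πρ)(x) = ρ(π(x)). Computing each image: ρ(π(0)) = ρ(3) = 5, ρ(π(1)) = ρ(4) = 7, ρ(π(2)) = ρ(6) = 6, ρ(π(3)) = ρ(5) = 1, ρ(π(4)) = ρ(1) = 4, ρ(π(5)) = ρ(2) = 2, ρ(π(6)) = ρ(7) = 3, ρ(π(7)) = ρ(0) = 0.
Hence πρ = [5 7 6 1 4 2 3 0].

5 7 6 1 4 2 3 0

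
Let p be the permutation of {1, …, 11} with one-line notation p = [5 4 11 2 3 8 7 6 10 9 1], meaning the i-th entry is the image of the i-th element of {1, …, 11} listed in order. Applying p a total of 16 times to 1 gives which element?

Tracing 1 → 5 → … returns to 1 after 4 steps, so 1 lies in a 4-cycle (1 5 3 11).
On a 4-cycle, p^4 is the identity, so p^16 = p^0 there (16 ≡ 0 mod 4).
So p^16(1) = 1.

1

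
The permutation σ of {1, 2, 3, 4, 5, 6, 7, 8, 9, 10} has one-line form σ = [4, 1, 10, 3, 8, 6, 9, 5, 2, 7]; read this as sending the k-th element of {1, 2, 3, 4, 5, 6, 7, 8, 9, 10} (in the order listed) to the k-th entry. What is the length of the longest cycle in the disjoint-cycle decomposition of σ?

Decomposing into disjoint cycles gives (1 4 3 10 7 9 2)(5 8); the longest has length 7.

7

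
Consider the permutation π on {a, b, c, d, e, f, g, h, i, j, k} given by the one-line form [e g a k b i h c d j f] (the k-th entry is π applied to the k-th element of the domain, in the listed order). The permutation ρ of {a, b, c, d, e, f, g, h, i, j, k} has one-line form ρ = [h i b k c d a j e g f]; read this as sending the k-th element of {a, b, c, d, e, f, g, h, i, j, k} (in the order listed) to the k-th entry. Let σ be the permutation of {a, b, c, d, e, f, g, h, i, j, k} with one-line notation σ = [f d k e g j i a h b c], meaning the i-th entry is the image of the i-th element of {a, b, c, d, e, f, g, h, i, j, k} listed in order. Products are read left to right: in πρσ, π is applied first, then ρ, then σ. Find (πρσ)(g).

(πρσ)(g) = σ(ρ(π(g))). π(g) = h, then ρ(h) = j, then σ(j) = b, so the result is b.

b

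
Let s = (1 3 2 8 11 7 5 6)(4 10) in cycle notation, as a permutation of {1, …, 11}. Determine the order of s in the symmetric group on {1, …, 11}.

8

The disjoint cycles have lengths 8, 2, 1.
Since disjoint cycles commute, ord(s) = lcm(8, 2) = 8.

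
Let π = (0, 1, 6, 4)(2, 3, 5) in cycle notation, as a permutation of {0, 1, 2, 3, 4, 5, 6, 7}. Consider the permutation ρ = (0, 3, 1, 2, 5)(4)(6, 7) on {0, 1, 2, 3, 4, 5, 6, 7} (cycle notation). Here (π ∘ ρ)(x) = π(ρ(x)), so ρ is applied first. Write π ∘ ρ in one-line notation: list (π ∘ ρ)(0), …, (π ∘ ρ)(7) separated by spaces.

For each element, apply ρ then π: 0 → 3 → 5; 1 → 2 → 3; 2 → 5 → 2; 3 → 1 → 6; 4 → 4 → 0; 5 → 0 → 1; 6 → 7 → 7; 7 → 6 → 4.
So π ∘ ρ in one-line form is 5 3 2 6 0 1 7 4.

5 3 2 6 0 1 7 4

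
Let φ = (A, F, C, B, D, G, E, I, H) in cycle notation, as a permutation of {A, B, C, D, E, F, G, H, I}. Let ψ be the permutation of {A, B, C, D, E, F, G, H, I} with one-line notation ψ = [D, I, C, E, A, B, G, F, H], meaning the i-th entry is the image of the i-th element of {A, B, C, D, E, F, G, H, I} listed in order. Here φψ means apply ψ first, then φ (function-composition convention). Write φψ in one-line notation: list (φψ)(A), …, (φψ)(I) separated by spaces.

G H B I F D E C A

(φψ)(x) = φ(ψ(x)). Computing each image: φ(ψ(A)) = φ(D) = G, φ(ψ(B)) = φ(I) = H, φ(ψ(C)) = φ(C) = B, φ(ψ(D)) = φ(E) = I, φ(ψ(E)) = φ(A) = F, φ(ψ(F)) = φ(B) = D, φ(ψ(G)) = φ(G) = E, φ(ψ(H)) = φ(F) = C, φ(ψ(I)) = φ(H) = A.
Hence φψ = [G H B I F D E C A].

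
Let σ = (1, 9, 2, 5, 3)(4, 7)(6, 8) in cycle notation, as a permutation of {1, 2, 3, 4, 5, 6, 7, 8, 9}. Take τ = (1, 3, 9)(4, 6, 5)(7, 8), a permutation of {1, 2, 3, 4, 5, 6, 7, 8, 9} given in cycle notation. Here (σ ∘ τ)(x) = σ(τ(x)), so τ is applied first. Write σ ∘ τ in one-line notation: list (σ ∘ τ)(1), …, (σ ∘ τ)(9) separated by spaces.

(σ ∘ τ)(x) = σ(τ(x)). Computing each image: σ(τ(1)) = σ(3) = 1, σ(τ(2)) = σ(2) = 5, σ(τ(3)) = σ(9) = 2, σ(τ(4)) = σ(6) = 8, σ(τ(5)) = σ(4) = 7, σ(τ(6)) = σ(5) = 3, σ(τ(7)) = σ(8) = 6, σ(τ(8)) = σ(7) = 4, σ(τ(9)) = σ(1) = 9.
Hence σ ∘ τ = [1 5 2 8 7 3 6 4 9].

1 5 2 8 7 3 6 4 9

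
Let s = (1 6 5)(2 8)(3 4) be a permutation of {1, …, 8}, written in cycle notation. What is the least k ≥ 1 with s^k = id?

The cycle type of s is (3, 2, 2, 1).
The order is lcm(3, 2, 2) = 6.

6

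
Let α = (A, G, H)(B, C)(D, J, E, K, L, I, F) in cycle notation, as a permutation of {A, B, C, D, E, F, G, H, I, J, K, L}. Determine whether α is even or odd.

The cycle lengths are 7, 3, 2.
A cycle is odd iff its length is even; α has 1 even-length cycle, so sgn(α) = (−1)^1 and α is odd.

odd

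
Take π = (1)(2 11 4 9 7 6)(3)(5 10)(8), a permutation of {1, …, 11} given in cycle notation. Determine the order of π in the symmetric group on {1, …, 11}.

The cycle type of π is (6, 2, 1, 1, 1).
The order of π is the least common multiple of its cycle lengths: lcm(6, 2) = 6.

6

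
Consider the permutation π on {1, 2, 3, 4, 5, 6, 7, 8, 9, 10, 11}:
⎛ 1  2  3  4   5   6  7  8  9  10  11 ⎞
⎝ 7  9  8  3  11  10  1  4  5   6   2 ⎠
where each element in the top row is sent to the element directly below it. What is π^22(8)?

4

Tracing 8 → 4 → … returns to 8 after 3 steps, so 8 lies in a 3-cycle (3, 8, 4).
Powers repeat with period 3 on this cycle, and 22 mod 3 = 1, so π^22(8) = π^1(8).
Stepping 1 place around the cycle: 8 → 4.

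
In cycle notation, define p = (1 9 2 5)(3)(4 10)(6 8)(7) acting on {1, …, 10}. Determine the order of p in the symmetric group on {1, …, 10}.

The disjoint cycles have lengths 4, 2, 2, 1, 1.
The order of p is the least common multiple of its cycle lengths: lcm(4, 2, 2) = 4.

4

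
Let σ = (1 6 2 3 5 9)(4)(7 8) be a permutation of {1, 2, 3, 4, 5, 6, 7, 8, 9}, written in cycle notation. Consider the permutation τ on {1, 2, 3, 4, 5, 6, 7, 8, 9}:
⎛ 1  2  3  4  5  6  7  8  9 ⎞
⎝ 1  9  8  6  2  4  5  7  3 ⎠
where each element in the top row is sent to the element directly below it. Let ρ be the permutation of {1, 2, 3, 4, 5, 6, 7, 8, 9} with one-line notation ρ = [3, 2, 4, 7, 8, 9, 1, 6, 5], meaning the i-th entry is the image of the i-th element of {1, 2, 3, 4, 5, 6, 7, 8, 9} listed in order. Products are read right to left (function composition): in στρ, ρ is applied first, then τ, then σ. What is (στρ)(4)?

Chase 4: ρ(4) = 7; τ(7) = 5; σ(5) = 9. Hence (στρ)(4) = 9.

9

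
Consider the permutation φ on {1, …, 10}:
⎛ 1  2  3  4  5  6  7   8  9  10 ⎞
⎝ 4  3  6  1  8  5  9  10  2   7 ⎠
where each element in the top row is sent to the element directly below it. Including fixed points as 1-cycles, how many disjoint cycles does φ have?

The cycle decomposition is (1, 4)(2, 3, 6, 5, 8, 10, 7, 9), which has 2 cycles (counting 1-cycles).

2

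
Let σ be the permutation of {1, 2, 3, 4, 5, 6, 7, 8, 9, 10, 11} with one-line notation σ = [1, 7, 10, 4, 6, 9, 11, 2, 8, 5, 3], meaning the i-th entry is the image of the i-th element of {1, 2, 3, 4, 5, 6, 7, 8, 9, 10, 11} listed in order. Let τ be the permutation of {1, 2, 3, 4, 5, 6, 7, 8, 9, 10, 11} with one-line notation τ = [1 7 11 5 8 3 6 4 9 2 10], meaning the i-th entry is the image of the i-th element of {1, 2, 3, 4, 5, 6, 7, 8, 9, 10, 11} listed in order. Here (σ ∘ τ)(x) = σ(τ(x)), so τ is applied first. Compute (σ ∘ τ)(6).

10

(σ ∘ τ)(6) = σ(τ(6)). τ(6) = 3, then σ(3) = 10. So (σ ∘ τ)(6) = 10.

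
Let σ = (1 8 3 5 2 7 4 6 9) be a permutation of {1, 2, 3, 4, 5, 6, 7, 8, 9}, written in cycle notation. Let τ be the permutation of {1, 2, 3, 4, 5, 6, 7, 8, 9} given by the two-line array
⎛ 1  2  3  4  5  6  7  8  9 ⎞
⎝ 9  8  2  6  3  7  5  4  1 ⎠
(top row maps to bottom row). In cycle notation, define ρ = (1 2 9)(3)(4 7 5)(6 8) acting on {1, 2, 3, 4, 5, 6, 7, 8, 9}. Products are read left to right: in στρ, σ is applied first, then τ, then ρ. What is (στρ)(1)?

7

Chase 1: σ(1) = 8; τ(8) = 4; ρ(4) = 7. Hence (στρ)(1) = 7.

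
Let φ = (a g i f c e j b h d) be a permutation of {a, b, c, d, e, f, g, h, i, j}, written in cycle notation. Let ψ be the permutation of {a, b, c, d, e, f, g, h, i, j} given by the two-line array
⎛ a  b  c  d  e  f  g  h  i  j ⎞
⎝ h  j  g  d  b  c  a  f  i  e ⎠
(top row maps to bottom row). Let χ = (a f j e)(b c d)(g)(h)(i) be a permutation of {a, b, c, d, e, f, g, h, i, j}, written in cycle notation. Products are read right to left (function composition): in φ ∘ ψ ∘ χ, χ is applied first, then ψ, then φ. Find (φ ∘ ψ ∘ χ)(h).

(φ ∘ ψ ∘ χ)(h) = φ(ψ(χ(h))). χ(h) = h, then ψ(h) = f, then φ(f) = c, so the result is c.

c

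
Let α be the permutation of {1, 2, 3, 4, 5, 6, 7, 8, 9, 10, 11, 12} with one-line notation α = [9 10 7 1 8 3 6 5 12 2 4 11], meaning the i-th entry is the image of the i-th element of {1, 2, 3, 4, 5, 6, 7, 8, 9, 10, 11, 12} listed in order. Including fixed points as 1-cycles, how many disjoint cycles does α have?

4

The cycle decomposition is (1, 9, 12, 11, 4)(2, 10)(3, 7, 6)(5, 8), which has 4 cycles (counting 1-cycles).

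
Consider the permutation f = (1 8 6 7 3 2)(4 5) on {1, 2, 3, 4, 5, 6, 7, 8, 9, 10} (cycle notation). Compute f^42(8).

8 lies in the 6-cycle (1 8 6 7 3 2).
Powers repeat with period 6 on this cycle, and 42 mod 6 = 0, so f^42(8) = f^0(8).
So f^42(8) = 8.

8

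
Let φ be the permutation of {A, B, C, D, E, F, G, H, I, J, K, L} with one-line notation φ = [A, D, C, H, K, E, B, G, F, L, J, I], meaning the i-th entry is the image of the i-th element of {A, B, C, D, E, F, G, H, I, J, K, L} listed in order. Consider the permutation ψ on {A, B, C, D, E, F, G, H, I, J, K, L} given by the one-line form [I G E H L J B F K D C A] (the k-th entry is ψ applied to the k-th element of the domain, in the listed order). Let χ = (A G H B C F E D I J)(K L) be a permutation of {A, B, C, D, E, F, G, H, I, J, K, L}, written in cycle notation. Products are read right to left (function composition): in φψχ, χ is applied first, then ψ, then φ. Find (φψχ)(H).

(φψχ)(H) = φ(ψ(χ(H))). χ(H) = B, then ψ(B) = G, then φ(G) = B, so the result is B.

B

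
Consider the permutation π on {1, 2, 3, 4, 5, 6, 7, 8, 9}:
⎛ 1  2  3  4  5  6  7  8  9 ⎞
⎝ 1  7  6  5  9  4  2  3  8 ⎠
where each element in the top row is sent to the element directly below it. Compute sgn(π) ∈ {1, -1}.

In disjoint-cycle form the cycle lengths are 6, 2, 1.
A cycle is odd iff its length is even; π has 2 even-length cycles, so sgn(π) = (−1)^2 and π is even.

1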